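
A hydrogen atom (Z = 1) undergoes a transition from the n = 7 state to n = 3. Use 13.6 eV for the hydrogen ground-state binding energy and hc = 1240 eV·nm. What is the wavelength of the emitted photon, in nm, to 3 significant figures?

ΔE = 13.60 × (1/3² − 1/7²) = 13.60 × 0.09070 = 1.234 eV.
λ = hc/ΔE = 1240 / 1.234 = 1010 nm.
This line belongs to the Paschen series.

1010 nm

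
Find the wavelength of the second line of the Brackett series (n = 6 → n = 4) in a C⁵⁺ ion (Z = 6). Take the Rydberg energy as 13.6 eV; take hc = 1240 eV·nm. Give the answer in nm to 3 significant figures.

72.9 nm

The Brackett series terminates on n_f = 4; the second line has n_i = 4+2 = 6.
ΔE = 489.6 × (1/4² − 1/6²) = 17.00 eV.
λ = 1240 / 17.00 = 72.9 nm.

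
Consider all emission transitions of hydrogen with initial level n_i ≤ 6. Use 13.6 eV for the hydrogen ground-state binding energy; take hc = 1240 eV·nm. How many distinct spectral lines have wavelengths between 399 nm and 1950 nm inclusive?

7

Enumerate all n_i → n_f pairs with 1 ≤ n_f < n_i ≤ 6 and compute λ = 1240 / [13.6·1·(1/n_f² − 1/n_i²)].
Lines falling in [399, 1950] nm: 6→2 (410.3 nm), 5→2 (434.2 nm), 4→2 (486.3 nm), 3→2 (656.5 nm), 6→3 (1094 nm), 5→3 (1282 nm), 4→3 (1876 nm).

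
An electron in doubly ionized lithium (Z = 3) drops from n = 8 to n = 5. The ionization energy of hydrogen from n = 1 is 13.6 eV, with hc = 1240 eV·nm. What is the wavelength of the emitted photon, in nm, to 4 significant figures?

415.6 nm

For Z = 3 the level energies scale as Z², so the effective Rydberg energy is 13.6 × 9 = 122.4 eV.
ΔE = 122.4 × (1/5² − 1/8²) = 122.4 × 0.02438 = 2.984 eV.
λ = hc/ΔE = 1240 / 2.984 = 415.6 nm.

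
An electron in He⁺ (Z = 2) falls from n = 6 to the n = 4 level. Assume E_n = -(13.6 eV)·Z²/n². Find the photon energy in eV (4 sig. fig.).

1.889 eV

The Bohr energies scale as Z², so for Z = 2: E_n = −54.40/n² eV.
E_6 = −54.40/36 = −1.511 eV and E_4 = −54.40/16 = −3.400 eV.
The photon energy is |E_6 − E_4| = 1.889 eV.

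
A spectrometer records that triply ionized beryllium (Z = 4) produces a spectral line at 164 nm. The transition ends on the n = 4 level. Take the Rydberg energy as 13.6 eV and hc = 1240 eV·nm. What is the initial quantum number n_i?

n_i = 6

The photon energy is ΔE = hc/λ = 1240 / 164 = 7.561 eV.
With Z = 4, ΔE = 217.6 × (1/n_f² − 1/n_i²), so 1/n_f² − 1/n_i² = 0.03475.
With n_f = 4: 1/n_i² = 1/16 − 0.03475 = 0.02775, so n_i ≈ 6.00.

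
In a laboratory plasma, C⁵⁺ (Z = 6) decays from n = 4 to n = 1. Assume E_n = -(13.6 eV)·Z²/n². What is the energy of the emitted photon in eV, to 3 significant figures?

459 eV

The Bohr energies scale as Z², so for Z = 6: E_n = −489.6/n² eV.
E_4 = −489.6/16 = −30.60 eV and E_1 = −489.6/1 = −489.6 eV.
The photon energy is |E_4 − E_1| = 459 eV.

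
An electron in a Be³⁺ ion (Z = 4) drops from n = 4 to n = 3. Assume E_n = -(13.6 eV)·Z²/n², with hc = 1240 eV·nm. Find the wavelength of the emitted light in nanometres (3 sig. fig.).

117 nm

For Z = 4 the level energies scale as Z², so the effective Rydberg energy is 13.6 × 16 = 217.6 eV.
ΔE = 217.6 × (1/3² − 1/4²) = 217.6 × 0.04861 = 10.58 eV.
λ = hc/ΔE = 1240 / 10.58 = 117 nm.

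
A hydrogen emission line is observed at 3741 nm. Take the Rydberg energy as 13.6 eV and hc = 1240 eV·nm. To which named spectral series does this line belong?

ΔE = 1240/3741 = 0.3315 eV.
This matches 13.6 × (1/5² − 1/8²), so n_f = 5: the Pfund series.

Pfund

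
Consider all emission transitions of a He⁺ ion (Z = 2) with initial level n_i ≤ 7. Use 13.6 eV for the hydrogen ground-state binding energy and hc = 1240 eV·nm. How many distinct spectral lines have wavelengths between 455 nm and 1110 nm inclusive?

Enumerate all n_i → n_f pairs with 1 ≤ n_f < n_i ≤ 7 and compute λ = 1240 / [13.6·4·(1/n_f² − 1/n_i²)].
Lines falling in [455, 1110] nm: 4→3 (468.9 nm), 7→4 (541.5 nm), 6→4 (656.5 nm), 5→4 (1013 nm).

4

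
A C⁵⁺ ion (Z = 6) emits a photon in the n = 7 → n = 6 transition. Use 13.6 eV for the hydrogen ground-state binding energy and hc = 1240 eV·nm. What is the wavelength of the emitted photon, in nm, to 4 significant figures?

343.7 nm

For Z = 6 the level energies scale as Z², so the effective Rydberg energy is 13.6 × 36 = 489.6 eV.
ΔE = 489.6 × (1/6² − 1/7²) = 489.6 × 0.007370 = 3.608 eV.
λ = hc/ΔE = 1240 / 3.608 = 343.7 nm.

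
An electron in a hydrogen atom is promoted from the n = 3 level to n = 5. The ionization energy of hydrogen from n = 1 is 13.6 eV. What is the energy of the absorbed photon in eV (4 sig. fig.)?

0.9671 eV

E_5 = −13.60/25 = −0.5440 eV and E_3 = −13.60/9 = −1.511 eV.
The photon energy is |E_5 − E_3| = 0.9671 eV.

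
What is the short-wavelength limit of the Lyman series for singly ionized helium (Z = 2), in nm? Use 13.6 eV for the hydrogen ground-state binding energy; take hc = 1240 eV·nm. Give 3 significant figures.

The Lyman series has lower level n_f = 1; the series limit corresponds to n_i → ∞.
ΔE_max = 13.6 × 4 / 1² = 54.40 eV.
λ_min = 1240 / 54.40 = 22.8 nm.

22.8 nm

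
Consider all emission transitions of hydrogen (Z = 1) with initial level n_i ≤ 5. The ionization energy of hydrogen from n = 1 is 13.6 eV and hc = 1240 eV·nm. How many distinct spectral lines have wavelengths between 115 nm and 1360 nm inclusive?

Enumerate all n_i → n_f pairs with 1 ≤ n_f < n_i ≤ 5 and compute λ = 1240 / [13.6·1·(1/n_f² − 1/n_i²)].
Lines falling in [115, 1360] nm: 2→1 (121.6 nm), 5→2 (434.2 nm), 4→2 (486.3 nm), 3→2 (656.5 nm), 5→3 (1282 nm).

5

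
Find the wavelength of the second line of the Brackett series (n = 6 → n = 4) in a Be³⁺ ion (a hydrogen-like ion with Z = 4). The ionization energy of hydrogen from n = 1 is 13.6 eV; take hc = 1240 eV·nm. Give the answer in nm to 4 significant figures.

164.1 nm

The Brackett series terminates on n_f = 4; the second line has n_i = 4+2 = 6.
ΔE = 217.6 × (1/4² − 1/6²) = 7.556 eV.
λ = 1240 / 7.556 = 164.1 nm.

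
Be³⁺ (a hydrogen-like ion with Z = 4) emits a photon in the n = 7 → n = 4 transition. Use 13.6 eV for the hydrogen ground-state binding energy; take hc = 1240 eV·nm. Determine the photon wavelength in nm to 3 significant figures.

For Z = 4 the level energies scale as Z², so the effective Rydberg energy is 13.6 × 16 = 217.6 eV.
ΔE = 217.6 × (1/4² − 1/7²) = 217.6 × 0.04209 = 9.159 eV.
λ = hc/ΔE = 1240 / 9.159 = 135 nm.

135 nm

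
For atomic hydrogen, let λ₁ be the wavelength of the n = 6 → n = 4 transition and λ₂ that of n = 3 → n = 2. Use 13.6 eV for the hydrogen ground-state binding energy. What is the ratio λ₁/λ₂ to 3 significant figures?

4.00

λ ∝ 1/ΔE ∝ 1/(1/n_f² − 1/n_i²), and the Z² and hc factors cancel in the ratio.
λ₁/λ₂ = (1/2² − 1/3²)/(1/4² − 1/6²) = 0.1389/0.03472 = 4.00.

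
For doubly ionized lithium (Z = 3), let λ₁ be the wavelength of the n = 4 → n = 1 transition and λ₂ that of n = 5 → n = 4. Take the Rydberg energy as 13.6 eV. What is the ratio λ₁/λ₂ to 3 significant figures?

λ ∝ 1/ΔE ∝ 1/(1/n_f² − 1/n_i²), and the Z² and hc factors cancel in the ratio.
λ₁/λ₂ = (1/4² − 1/5²)/(1/1² − 1/4²) = 0.02250/0.9375 = 0.0240.

0.0240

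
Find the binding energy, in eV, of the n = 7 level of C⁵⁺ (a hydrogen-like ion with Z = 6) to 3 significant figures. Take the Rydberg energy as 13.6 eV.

9.99 eV

E_n = −13.6 Z²/n² = −489.6/n² eV for Z = 6.
E_7 = −489.6/49 = −9.99 eV, so ionization (to E = 0) requires 9.99 eV.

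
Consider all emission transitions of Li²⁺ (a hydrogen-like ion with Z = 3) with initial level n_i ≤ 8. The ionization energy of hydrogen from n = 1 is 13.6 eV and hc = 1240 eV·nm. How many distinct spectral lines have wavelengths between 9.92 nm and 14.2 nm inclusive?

7

Enumerate all n_i → n_f pairs with 1 ≤ n_f < n_i ≤ 8 and compute λ = 1240 / [13.6·9·(1/n_f² − 1/n_i²)].
Lines falling in [9.92, 14.2] nm: 8→1 (10.29 nm), 7→1 (10.34 nm), 6→1 (10.42 nm), 5→1 (10.55 nm), 4→1 (10.81 nm), 3→1 (11.40 nm), 2→1 (13.51 nm).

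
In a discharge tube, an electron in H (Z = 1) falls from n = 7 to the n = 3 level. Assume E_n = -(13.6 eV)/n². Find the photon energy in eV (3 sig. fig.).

E_7 = −13.60/49 = −0.2776 eV and E_3 = −13.60/9 = −1.511 eV.
The photon energy is |E_7 − E_3| = 1.23 eV.

1.23 eV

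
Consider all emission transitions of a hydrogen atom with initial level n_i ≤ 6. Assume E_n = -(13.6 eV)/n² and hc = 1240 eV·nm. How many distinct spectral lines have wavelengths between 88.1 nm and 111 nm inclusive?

Enumerate all n_i → n_f pairs with 1 ≤ n_f < n_i ≤ 6 and compute λ = 1240 / [13.6·1·(1/n_f² − 1/n_i²)].
Lines falling in [88.1, 111] nm: 6→1 (93.78 nm), 5→1 (94.98 nm), 4→1 (97.25 nm), 3→1 (102.6 nm).

4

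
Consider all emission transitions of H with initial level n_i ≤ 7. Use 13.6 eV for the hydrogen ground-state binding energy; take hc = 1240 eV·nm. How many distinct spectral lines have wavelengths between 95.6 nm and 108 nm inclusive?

2

Enumerate all n_i → n_f pairs with 1 ≤ n_f < n_i ≤ 7 and compute λ = 1240 / [13.6·1·(1/n_f² − 1/n_i²)].
Lines falling in [95.6, 108] nm: 4→1 (97.25 nm), 3→1 (102.6 nm).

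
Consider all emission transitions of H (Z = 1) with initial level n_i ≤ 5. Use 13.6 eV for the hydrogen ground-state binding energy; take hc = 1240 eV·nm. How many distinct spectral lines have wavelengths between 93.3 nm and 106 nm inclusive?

Enumerate all n_i → n_f pairs with 1 ≤ n_f < n_i ≤ 5 and compute λ = 1240 / [13.6·1·(1/n_f² − 1/n_i²)].
Lines falling in [93.3, 106] nm: 5→1 (94.98 nm), 4→1 (97.25 nm), 3→1 (102.6 nm).

3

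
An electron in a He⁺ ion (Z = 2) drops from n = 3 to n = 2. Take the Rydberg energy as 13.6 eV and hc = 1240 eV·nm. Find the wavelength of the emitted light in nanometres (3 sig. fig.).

164 nm

For Z = 2 the level energies scale as Z², so the effective Rydberg energy is 13.6 × 4 = 54.40 eV.
ΔE = 54.40 × (1/2² − 1/3²) = 54.40 × 0.1389 = 7.556 eV.
λ = hc/ΔE = 1240 / 7.556 = 164 nm.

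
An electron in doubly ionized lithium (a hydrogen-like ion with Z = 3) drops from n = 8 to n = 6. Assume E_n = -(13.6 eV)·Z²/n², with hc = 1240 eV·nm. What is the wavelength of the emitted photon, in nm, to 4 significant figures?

For Z = 3 the level energies scale as Z², so the effective Rydberg energy is 13.6 × 9 = 122.4 eV.
ΔE = 122.4 × (1/6² − 1/8²) = 122.4 × 0.01215 = 1.488 eV.
λ = hc/ΔE = 1240 / 1.488 = 833.6 nm.

833.6 nm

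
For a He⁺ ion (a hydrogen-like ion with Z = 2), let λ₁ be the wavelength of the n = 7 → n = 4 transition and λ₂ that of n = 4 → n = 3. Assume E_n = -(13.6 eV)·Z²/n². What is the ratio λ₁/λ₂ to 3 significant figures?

λ ∝ 1/ΔE ∝ 1/(1/n_f² − 1/n_i²), and the Z² and hc factors cancel in the ratio.
λ₁/λ₂ = (1/3² − 1/4²)/(1/4² − 1/7²) = 0.04861/0.04209 = 1.15.

1.15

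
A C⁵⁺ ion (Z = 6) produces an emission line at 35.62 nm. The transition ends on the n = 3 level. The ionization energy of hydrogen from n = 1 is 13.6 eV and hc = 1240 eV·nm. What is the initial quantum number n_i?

The photon energy is ΔE = hc/λ = 1240 / 35.62 = 34.81 eV.
With Z = 6, ΔE = 489.6 × (1/n_f² − 1/n_i²), so 1/n_f² − 1/n_i² = 0.07110.
With n_f = 3: 1/n_i² = 1/9 − 0.07110 = 0.04001, so n_i ≈ 5.00.

n_i = 5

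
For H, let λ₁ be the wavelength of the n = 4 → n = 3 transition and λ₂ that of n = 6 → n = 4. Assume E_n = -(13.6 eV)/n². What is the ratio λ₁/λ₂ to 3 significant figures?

λ ∝ 1/ΔE ∝ 1/(1/n_f² − 1/n_i²), and the Z² and hc factors cancel in the ratio.
λ₁/λ₂ = (1/4² − 1/6²)/(1/3² − 1/4²) = 0.03472/0.04861 = 0.714.

0.714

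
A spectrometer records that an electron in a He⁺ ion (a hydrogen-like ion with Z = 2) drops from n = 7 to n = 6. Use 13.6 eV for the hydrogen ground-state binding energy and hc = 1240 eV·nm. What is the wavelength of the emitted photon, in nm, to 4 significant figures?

For Z = 2 the level energies scale as Z², so the effective Rydberg energy is 13.6 × 4 = 54.40 eV.
ΔE = 54.40 × (1/6² − 1/7²) = 54.40 × 0.007370 = 0.4009 eV.
λ = hc/ΔE = 1240 / 0.4009 = 3093 nm.

3093 nm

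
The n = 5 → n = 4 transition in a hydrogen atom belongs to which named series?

The series is set by the lower level: n_f = 4 is the Brackett series.

Brackett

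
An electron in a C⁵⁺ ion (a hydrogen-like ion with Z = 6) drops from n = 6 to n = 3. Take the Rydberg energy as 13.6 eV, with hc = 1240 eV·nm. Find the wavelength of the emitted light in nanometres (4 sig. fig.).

For Z = 6 the level energies scale as Z², so the effective Rydberg energy is 13.6 × 36 = 489.6 eV.
ΔE = 489.6 × (1/3² − 1/6²) = 489.6 × 0.08333 = 40.80 eV.
λ = hc/ΔE = 1240 / 40.80 = 30.39 nm.

30.39 nm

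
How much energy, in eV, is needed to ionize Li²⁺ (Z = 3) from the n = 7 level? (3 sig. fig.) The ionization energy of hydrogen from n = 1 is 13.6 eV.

E_n = −13.6 Z²/n² = −122.4/n² eV for Z = 3.
E_7 = −122.4/49 = −2.50 eV, so ionization (to E = 0) requires 2.50 eV.

2.50 eV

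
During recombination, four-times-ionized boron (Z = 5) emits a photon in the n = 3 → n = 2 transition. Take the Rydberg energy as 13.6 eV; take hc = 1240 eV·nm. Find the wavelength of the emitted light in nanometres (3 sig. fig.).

For Z = 5 the level energies scale as Z², so the effective Rydberg energy is 13.6 × 25 = 340.0 eV.
ΔE = 340.0 × (1/2² − 1/3²) = 340.0 × 0.1389 = 47.22 eV.
λ = hc/ΔE = 1240 / 47.22 = 26.3 nm.

26.3 nm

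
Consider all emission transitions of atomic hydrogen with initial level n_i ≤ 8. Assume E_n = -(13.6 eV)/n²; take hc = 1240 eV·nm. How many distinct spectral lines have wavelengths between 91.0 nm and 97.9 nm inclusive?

Enumerate all n_i → n_f pairs with 1 ≤ n_f < n_i ≤ 8 and compute λ = 1240 / [13.6·1·(1/n_f² − 1/n_i²)].
Lines falling in [91.0, 97.9] nm: 8→1 (92.62 nm), 7→1 (93.08 nm), 6→1 (93.78 nm), 5→1 (94.98 nm), 4→1 (97.25 nm).

5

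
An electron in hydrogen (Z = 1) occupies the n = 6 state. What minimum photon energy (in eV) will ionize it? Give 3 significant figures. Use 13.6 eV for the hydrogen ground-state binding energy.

0.378 eV

E_6 = −13.60/36 = −0.378 eV, so ionization (to E = 0) requires 0.378 eV.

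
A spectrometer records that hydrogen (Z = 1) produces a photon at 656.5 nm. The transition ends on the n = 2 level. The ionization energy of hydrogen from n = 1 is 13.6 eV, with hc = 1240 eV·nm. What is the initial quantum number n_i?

n_i = 3

The photon energy is ΔE = hc/λ = 1240 / 656.5 = 1.889 eV.
With Z = 1, ΔE = 13.60 × (1/n_f² − 1/n_i²), so 1/n_f² − 1/n_i² = 0.1389.
With n_f = 2: 1/n_i² = 1/4 − 0.1389 = 0.1111, so n_i ≈ 3.00.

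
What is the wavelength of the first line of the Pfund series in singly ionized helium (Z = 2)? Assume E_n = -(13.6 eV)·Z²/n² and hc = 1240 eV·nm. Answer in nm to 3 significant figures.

The Pfund series terminates on n_f = 5; the first line has n_i = 5+1 = 6.
ΔE = 54.40 × (1/5² − 1/6²) = 0.6649 eV.
λ = 1240 / 0.6649 = 1860 nm.

1860 nm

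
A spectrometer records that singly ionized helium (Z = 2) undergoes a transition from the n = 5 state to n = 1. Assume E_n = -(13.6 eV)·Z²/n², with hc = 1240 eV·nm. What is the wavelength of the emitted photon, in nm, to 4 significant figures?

23.74 nm

For Z = 2 the level energies scale as Z², so the effective Rydberg energy is 13.6 × 4 = 54.40 eV.
ΔE = 54.40 × (1/1² − 1/5²) = 54.40 × 0.9600 = 52.22 eV.
λ = hc/ΔE = 1240 / 52.22 = 23.74 nm.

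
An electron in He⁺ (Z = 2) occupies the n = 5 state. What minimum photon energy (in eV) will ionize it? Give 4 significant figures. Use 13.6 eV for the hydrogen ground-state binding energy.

E_n = −13.6 Z²/n² = −54.40/n² eV for Z = 2.
E_5 = −54.40/25 = −2.176 eV, so ionization (to E = 0) requires 2.176 eV.

2.176 eV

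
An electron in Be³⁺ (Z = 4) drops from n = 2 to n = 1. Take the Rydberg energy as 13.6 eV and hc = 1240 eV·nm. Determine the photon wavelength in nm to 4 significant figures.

For Z = 4 the level energies scale as Z², so the effective Rydberg energy is 13.6 × 16 = 217.6 eV.
ΔE = 217.6 × (1/1² − 1/2²) = 217.6 × 0.7500 = 163.2 eV.
λ = hc/ΔE = 1240 / 163.2 = 7.598 nm.

7.598 nm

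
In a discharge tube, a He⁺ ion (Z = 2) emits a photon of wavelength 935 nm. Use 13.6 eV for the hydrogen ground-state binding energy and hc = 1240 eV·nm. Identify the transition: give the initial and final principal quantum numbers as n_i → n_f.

n_i = 8, n_f = 5

The photon energy is ΔE = hc/λ = 1240 / 935 = 1.326 eV.
With Z = 2, ΔE = 54.40 × (1/n_f² − 1/n_i²), so 1/n_f² − 1/n_i² = 0.02438.
Trying n_f = 5 gives 1/n_i² = 0.01562, i.e. n_i ≈ 8; this pair matches.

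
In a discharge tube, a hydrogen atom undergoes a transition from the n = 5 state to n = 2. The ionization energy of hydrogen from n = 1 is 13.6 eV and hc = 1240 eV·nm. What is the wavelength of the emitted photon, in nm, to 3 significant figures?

434 nm

ΔE = 13.60 × (1/2² − 1/5²) = 13.60 × 0.2100 = 2.856 eV.
λ = hc/ΔE = 1240 / 2.856 = 434 nm.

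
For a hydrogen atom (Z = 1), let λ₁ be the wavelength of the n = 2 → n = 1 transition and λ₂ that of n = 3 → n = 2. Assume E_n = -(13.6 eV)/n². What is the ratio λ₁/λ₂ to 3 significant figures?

0.185

λ ∝ 1/ΔE ∝ 1/(1/n_f² − 1/n_i²), and the Z² and hc factors cancel in the ratio.
λ₁/λ₂ = (1/2² − 1/3²)/(1/1² − 1/2²) = 0.1389/0.7500 = 0.185.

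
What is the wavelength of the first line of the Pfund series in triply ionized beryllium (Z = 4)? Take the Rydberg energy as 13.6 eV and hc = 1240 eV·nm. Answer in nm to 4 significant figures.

The Pfund series terminates on n_f = 5; the first line has n_i = 5+1 = 6.
ΔE = 217.6 × (1/5² − 1/6²) = 2.660 eV.
λ = 1240 / 2.660 = 466.2 nm.

466.2 nm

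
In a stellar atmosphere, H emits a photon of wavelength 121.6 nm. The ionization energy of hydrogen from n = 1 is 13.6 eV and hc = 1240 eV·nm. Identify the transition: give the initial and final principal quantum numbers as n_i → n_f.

n_i = 2, n_f = 1

The photon energy is ΔE = hc/λ = 1240 / 121.6 = 10.20 eV.
With Z = 1, ΔE = 13.60 × (1/n_f² − 1/n_i²), so 1/n_f² − 1/n_i² = 0.7498.
Trying n_f = 1 gives 1/n_i² = 0.2502, i.e. n_i ≈ 2; this pair matches.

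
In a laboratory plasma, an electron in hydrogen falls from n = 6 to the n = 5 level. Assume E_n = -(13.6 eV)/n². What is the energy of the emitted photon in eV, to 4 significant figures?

E_6 = −13.60/36 = −0.3778 eV and E_5 = −13.60/25 = −0.5440 eV.
The photon energy is |E_6 − E_5| = 0.1662 eV.

0.1662 eV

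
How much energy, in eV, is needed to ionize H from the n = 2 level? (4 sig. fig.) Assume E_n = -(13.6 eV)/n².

3.400 eV

E_2 = −13.60/4 = −3.400 eV, so ionization (to E = 0) requires 3.400 eV.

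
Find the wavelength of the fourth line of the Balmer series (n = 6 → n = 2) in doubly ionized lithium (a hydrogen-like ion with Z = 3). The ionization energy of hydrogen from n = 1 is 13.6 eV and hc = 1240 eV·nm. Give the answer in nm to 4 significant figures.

45.59 nm

The Balmer series terminates on n_f = 2; the fourth line has n_i = 2+4 = 6.
ΔE = 122.4 × (1/2² − 1/6²) = 27.20 eV.
λ = 1240 / 27.20 = 45.59 nm.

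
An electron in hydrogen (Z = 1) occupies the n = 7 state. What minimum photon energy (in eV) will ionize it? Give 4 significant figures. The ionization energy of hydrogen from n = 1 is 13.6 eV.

E_7 = −13.60/49 = −0.2776 eV, so ionization (to E = 0) requires 0.2776 eV.

0.2776 eV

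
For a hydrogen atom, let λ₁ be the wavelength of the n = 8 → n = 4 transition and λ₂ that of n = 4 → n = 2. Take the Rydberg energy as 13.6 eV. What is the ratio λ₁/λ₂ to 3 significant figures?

4.00

λ ∝ 1/ΔE ∝ 1/(1/n_f² − 1/n_i²), and the Z² and hc factors cancel in the ratio.
λ₁/λ₂ = (1/2² − 1/4²)/(1/4² − 1/8²) = 0.1875/0.04688 = 4.00.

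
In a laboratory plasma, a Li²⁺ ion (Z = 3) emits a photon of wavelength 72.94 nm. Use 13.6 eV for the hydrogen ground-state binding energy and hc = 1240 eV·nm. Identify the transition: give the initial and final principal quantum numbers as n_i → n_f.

n_i = 3, n_f = 2

The photon energy is ΔE = hc/λ = 1240 / 72.94 = 17.00 eV.
With Z = 3, ΔE = 122.4 × (1/n_f² − 1/n_i²), so 1/n_f² − 1/n_i² = 0.1389.
Trying n_f = 2 gives 1/n_i² = 0.1111, i.e. n_i ≈ 3; this pair matches.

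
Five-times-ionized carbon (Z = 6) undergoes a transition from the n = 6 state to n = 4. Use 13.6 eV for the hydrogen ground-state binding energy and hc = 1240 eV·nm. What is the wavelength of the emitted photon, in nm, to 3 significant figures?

72.9 nm

For Z = 6 the level energies scale as Z², so the effective Rydberg energy is 13.6 × 36 = 489.6 eV.
ΔE = 489.6 × (1/4² − 1/6²) = 489.6 × 0.03472 = 17.00 eV.
λ = hc/ΔE = 1240 / 17.00 = 72.9 nm.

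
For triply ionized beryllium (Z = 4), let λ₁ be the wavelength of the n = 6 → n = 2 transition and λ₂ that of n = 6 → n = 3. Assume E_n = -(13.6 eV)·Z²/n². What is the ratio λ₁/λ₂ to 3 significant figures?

0.375

λ ∝ 1/ΔE ∝ 1/(1/n_f² − 1/n_i²), and the Z² and hc factors cancel in the ratio.
λ₁/λ₂ = (1/3² − 1/6²)/(1/2² − 1/6²) = 0.08333/0.2222 = 0.375.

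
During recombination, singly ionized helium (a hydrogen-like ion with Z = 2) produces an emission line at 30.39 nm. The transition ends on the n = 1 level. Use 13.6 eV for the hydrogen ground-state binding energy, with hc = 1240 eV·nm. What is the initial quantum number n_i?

n_i = 2

The photon energy is ΔE = hc/λ = 1240 / 30.39 = 40.80 eV.
With Z = 2, ΔE = 54.40 × (1/n_f² − 1/n_i²), so 1/n_f² − 1/n_i² = 0.7501.
With n_f = 1: 1/n_i² = 1/1 − 0.7501 = 0.2499, so n_i ≈ 2.00.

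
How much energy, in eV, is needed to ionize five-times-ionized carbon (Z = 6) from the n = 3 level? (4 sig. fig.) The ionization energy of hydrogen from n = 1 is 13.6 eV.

54.40 eV

E_n = −13.6 Z²/n² = −489.6/n² eV for Z = 6.
E_3 = −489.6/9 = −54.40 eV, so ionization (to E = 0) requires 54.40 eV.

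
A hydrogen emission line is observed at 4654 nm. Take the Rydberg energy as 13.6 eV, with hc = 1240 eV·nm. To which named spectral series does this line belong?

ΔE = 1240/4654 = 0.2664 eV.
This matches 13.6 × (1/5² − 1/7²), so n_f = 5: the Pfund series.

Pfund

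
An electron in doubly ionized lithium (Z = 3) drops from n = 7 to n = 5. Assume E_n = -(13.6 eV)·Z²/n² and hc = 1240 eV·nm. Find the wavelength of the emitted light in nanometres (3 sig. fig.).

For Z = 3 the level energies scale as Z², so the effective Rydberg energy is 13.6 × 9 = 122.4 eV.
ΔE = 122.4 × (1/5² − 1/7²) = 122.4 × 0.01959 = 2.398 eV.
λ = hc/ΔE = 1240 / 2.398 = 517 nm.

517 nm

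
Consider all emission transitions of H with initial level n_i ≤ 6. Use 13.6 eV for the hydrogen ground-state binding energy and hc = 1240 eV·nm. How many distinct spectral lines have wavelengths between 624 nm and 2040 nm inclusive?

4

Enumerate all n_i → n_f pairs with 1 ≤ n_f < n_i ≤ 6 and compute λ = 1240 / [13.6·1·(1/n_f² − 1/n_i²)].
Lines falling in [624, 2040] nm: 3→2 (656.5 nm), 6→3 (1094 nm), 5→3 (1282 nm), 4→3 (1876 nm).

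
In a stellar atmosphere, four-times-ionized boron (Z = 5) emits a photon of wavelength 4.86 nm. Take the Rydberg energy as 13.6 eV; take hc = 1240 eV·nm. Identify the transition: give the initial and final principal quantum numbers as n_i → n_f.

n_i = 2, n_f = 1

The photon energy is ΔE = hc/λ = 1240 / 4.86 = 255.1 eV.
With Z = 5, ΔE = 340.0 × (1/n_f² − 1/n_i²), so 1/n_f² − 1/n_i² = 0.7504.
Trying n_f = 1 gives 1/n_i² = 0.2496, i.e. n_i ≈ 2; this pair matches.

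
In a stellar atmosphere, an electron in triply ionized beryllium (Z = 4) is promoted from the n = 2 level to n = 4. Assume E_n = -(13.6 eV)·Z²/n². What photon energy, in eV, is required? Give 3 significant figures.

40.8 eV

The Bohr energies scale as Z², so for Z = 4: E_n = −217.6/n² eV.
E_4 = −217.6/16 = −13.60 eV and E_2 = −217.6/4 = −54.40 eV.
The photon energy is |E_4 − E_2| = 40.8 eV.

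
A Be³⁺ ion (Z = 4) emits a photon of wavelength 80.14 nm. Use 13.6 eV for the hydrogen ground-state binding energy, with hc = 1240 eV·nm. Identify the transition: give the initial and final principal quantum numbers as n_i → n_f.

The photon energy is ΔE = hc/λ = 1240 / 80.14 = 15.47 eV.
With Z = 4, ΔE = 217.6 × (1/n_f² − 1/n_i²), so 1/n_f² − 1/n_i² = 0.07111.
Trying n_f = 3 gives 1/n_i² = 0.04000, i.e. n_i ≈ 5; this pair matches.

n_i = 5, n_f = 3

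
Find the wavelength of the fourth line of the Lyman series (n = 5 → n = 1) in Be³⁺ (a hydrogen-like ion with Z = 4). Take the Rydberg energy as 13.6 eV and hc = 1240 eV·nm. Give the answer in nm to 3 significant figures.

5.94 nm

The Lyman series terminates on n_f = 1; the fourth line has n_i = 1+4 = 5.
ΔE = 217.6 × (1/1² − 1/5²) = 208.9 eV.
λ = 1240 / 208.9 = 5.94 nm.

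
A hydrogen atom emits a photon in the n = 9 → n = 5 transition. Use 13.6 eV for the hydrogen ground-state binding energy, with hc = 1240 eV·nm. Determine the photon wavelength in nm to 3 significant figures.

ΔE = 13.60 × (1/5² − 1/9²) = 13.60 × 0.02765 = 0.3761 eV.
λ = hc/ΔE = 1240 / 0.3761 = 3300 nm.

3300 nm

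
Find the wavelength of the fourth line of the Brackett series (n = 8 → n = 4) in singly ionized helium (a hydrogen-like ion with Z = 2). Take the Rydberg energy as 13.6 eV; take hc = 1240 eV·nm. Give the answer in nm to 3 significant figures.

The Brackett series terminates on n_f = 4; the fourth line has n_i = 4+4 = 8.
ΔE = 54.40 × (1/4² − 1/8²) = 2.550 eV.
λ = 1240 / 2.550 = 486 nm.

486 nm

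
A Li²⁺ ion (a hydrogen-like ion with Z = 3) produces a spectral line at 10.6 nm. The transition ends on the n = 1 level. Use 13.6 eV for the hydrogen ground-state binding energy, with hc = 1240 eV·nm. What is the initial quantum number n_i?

The photon energy is ΔE = hc/λ = 1240 / 10.6 = 117.0 eV.
With Z = 3, ΔE = 122.4 × (1/n_f² − 1/n_i²), so 1/n_f² − 1/n_i² = 0.9557.
With n_f = 1: 1/n_i² = 1/1 − 0.9557 = 0.04427, so n_i ≈ 4.75.

n_i = 5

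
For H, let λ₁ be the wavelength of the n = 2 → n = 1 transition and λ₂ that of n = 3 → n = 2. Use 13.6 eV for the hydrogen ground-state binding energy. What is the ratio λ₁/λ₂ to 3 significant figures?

λ ∝ 1/ΔE ∝ 1/(1/n_f² − 1/n_i²), and the Z² and hc factors cancel in the ratio.
λ₁/λ₂ = (1/2² − 1/3²)/(1/1² − 1/2²) = 0.1389/0.7500 = 0.185.

0.185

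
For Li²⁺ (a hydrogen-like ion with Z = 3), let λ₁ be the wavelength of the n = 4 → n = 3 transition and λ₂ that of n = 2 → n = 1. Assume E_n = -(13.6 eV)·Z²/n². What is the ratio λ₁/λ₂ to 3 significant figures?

λ ∝ 1/ΔE ∝ 1/(1/n_f² − 1/n_i²), and the Z² and hc factors cancel in the ratio.
λ₁/λ₂ = (1/1² − 1/2²)/(1/3² − 1/4²) = 0.7500/0.04861 = 15.4.

15.4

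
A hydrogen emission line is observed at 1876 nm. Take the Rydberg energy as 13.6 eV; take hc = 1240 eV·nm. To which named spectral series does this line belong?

Paschen

ΔE = 1240/1876 = 0.6610 eV.
This matches 13.6 × (1/3² − 1/4²), so n_f = 3: the Paschen series.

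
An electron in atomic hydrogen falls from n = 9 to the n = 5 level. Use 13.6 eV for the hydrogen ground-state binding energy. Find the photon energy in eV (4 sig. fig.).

E_9 = −13.60/81 = −0.1679 eV and E_5 = −13.60/25 = −0.5440 eV.
The photon energy is |E_9 − E_5| = 0.3761 eV.

0.3761 eV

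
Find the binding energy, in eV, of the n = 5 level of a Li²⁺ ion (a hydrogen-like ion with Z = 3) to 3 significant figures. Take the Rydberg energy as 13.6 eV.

4.90 eV

E_n = −13.6 Z²/n² = −122.4/n² eV for Z = 3.
E_5 = −122.4/25 = −4.90 eV, so ionization (to E = 0) requires 4.90 eV.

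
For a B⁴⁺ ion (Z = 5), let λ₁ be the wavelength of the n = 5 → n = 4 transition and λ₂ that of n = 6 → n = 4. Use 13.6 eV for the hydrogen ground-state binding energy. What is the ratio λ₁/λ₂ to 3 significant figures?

λ ∝ 1/ΔE ∝ 1/(1/n_f² − 1/n_i²), and the Z² and hc factors cancel in the ratio.
λ₁/λ₂ = (1/4² − 1/6²)/(1/4² − 1/5²) = 0.03472/0.02250 = 1.54.

1.54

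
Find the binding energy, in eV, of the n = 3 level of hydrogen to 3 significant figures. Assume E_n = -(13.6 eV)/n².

1.51 eV

E_3 = −13.60/9 = −1.51 eV, so ionization (to E = 0) requires 1.51 eV.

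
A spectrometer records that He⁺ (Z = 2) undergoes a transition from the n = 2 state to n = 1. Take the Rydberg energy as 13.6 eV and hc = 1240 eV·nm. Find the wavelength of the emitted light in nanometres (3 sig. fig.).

30.4 nm

For Z = 2 the level energies scale as Z², so the effective Rydberg energy is 13.6 × 4 = 54.40 eV.
ΔE = 54.40 × (1/1² − 1/2²) = 54.40 × 0.7500 = 40.80 eV.
λ = hc/ΔE = 1240 / 40.80 = 30.4 nm.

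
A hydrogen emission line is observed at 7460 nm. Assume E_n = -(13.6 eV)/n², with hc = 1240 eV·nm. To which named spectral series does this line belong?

Pfund

ΔE = 1240/7460 = 0.1662 eV.
This matches 13.6 × (1/5² − 1/6²), so n_f = 5: the Pfund series.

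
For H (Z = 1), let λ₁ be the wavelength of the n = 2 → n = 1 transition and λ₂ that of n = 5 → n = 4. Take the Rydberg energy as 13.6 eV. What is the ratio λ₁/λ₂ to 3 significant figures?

0.0300

λ ∝ 1/ΔE ∝ 1/(1/n_f² − 1/n_i²), and the Z² and hc factors cancel in the ratio.
λ₁/λ₂ = (1/4² − 1/5²)/(1/1² − 1/2²) = 0.02250/0.7500 = 0.0300.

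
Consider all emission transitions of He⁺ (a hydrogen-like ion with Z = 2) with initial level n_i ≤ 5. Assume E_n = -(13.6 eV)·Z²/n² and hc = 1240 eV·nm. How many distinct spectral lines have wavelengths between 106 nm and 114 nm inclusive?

1

Enumerate all n_i → n_f pairs with 1 ≤ n_f < n_i ≤ 5 and compute λ = 1240 / [13.6·4·(1/n_f² − 1/n_i²)].
Lines falling in [106, 114] nm: 5→2 (108.5 nm).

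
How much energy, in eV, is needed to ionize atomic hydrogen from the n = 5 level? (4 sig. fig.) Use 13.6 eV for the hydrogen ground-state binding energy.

0.5440 eV

E_5 = −13.60/25 = −0.5440 eV, so ionization (to E = 0) requires 0.5440 eV.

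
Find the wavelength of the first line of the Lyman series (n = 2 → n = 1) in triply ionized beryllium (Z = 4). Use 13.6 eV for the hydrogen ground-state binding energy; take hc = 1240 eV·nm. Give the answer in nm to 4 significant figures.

The Lyman series terminates on n_f = 1; the first line has n_i = 1+1 = 2.
ΔE = 217.6 × (1/1² − 1/2²) = 163.2 eV.
λ = 1240 / 163.2 = 7.598 nm.

7.598 nm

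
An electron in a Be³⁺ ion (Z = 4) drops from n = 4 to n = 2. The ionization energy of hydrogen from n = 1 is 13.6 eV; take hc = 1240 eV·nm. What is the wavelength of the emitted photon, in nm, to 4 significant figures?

For Z = 4 the level energies scale as Z², so the effective Rydberg energy is 13.6 × 16 = 217.6 eV.
ΔE = 217.6 × (1/2² − 1/4²) = 217.6 × 0.1875 = 40.80 eV.
λ = hc/ΔE = 1240 / 40.80 = 30.39 nm.

30.39 nm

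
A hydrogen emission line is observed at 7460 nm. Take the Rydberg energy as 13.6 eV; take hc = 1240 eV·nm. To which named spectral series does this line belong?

ΔE = 1240/7460 = 0.1662 eV.
This matches 13.6 × (1/5² − 1/6²), so n_f = 5: the Pfund series.

Pfund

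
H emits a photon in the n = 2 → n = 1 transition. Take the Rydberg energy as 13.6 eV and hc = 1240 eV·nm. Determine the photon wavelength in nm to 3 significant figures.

122 nm

ΔE = 13.60 × (1/1² − 1/2²) = 13.60 × 0.7500 = 10.20 eV.
λ = hc/ΔE = 1240 / 10.20 = 122 nm.
This line belongs to the Lyman series.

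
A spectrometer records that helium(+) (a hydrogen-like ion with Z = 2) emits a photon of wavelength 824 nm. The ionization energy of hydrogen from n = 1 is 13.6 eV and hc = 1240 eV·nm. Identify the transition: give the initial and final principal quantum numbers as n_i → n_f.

The photon energy is ΔE = hc/λ = 1240 / 824 = 1.505 eV.
With Z = 2, ΔE = 54.40 × (1/n_f² − 1/n_i²), so 1/n_f² − 1/n_i² = 0.02766.
Trying n_f = 5 gives 1/n_i² = 0.01234, i.e. n_i ≈ 9; this pair matches.

n_i = 9, n_f = 5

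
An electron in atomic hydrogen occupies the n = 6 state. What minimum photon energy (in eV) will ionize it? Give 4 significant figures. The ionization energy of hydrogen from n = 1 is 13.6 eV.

E_6 = −13.60/36 = −0.3778 eV, so ionization (to E = 0) requires 0.3778 eV.

0.3778 eV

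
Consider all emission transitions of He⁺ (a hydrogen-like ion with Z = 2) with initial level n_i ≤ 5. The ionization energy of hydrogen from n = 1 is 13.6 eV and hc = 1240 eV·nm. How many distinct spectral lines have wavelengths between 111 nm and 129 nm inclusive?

Enumerate all n_i → n_f pairs with 1 ≤ n_f < n_i ≤ 5 and compute λ = 1240 / [13.6·4·(1/n_f² − 1/n_i²)].
Lines falling in [111, 129] nm: 4→2 (121.6 nm).

1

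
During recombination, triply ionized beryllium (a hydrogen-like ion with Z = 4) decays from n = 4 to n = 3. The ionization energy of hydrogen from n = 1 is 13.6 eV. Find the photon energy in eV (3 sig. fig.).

The Bohr energies scale as Z², so for Z = 4: E_n = −217.6/n² eV.
E_4 = −217.6/16 = −13.60 eV and E_3 = −217.6/9 = −24.18 eV.
The photon energy is |E_4 − E_3| = 10.6 eV.

10.6 eV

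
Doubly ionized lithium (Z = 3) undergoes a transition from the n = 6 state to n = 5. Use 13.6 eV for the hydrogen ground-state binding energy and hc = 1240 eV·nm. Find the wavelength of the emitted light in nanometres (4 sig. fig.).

828.9 nm

For Z = 3 the level energies scale as Z², so the effective Rydberg energy is 13.6 × 9 = 122.4 eV.
ΔE = 122.4 × (1/5² − 1/6²) = 122.4 × 0.01222 = 1.496 eV.
λ = hc/ΔE = 1240 / 1.496 = 828.9 nm.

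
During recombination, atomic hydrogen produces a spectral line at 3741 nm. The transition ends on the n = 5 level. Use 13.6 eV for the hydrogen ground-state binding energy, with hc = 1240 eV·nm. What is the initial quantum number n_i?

n_i = 8

The photon energy is ΔE = hc/λ = 1240 / 3741 = 0.3315 eV.
With Z = 1, ΔE = 13.60 × (1/n_f² − 1/n_i²), so 1/n_f² − 1/n_i² = 0.02437.
With n_f = 5: 1/n_i² = 1/25 − 0.02437 = 0.01563, so n_i ≈ 8.00.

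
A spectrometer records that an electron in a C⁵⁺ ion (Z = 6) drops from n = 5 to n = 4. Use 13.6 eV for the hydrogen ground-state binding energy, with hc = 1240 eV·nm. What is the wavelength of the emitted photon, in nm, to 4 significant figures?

112.6 nm

For Z = 6 the level energies scale as Z², so the effective Rydberg energy is 13.6 × 36 = 489.6 eV.
ΔE = 489.6 × (1/4² − 1/5²) = 489.6 × 0.02250 = 11.02 eV.
λ = hc/ΔE = 1240 / 11.02 = 112.6 nm.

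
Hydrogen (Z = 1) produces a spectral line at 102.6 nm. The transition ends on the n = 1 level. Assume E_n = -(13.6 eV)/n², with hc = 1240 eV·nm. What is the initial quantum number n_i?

The photon energy is ΔE = hc/λ = 1240 / 102.6 = 12.09 eV.
With Z = 1, ΔE = 13.60 × (1/n_f² − 1/n_i²), so 1/n_f² − 1/n_i² = 0.8887.
With n_f = 1: 1/n_i² = 1/1 − 0.8887 = 0.1113, so n_i ≈ 3.00.

n_i = 3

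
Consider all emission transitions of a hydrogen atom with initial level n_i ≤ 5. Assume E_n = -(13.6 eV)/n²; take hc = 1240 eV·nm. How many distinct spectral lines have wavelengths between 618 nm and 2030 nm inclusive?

Enumerate all n_i → n_f pairs with 1 ≤ n_f < n_i ≤ 5 and compute λ = 1240 / [13.6·1·(1/n_f² − 1/n_i²)].
Lines falling in [618, 2030] nm: 3→2 (656.5 nm), 5→3 (1282 nm), 4→3 (1876 nm).

3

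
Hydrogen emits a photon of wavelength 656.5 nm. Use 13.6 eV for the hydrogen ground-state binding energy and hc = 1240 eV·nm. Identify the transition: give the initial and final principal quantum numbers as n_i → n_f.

n_i = 3, n_f = 2

The photon energy is ΔE = hc/λ = 1240 / 656.5 = 1.889 eV.
With Z = 1, ΔE = 13.60 × (1/n_f² − 1/n_i²), so 1/n_f² − 1/n_i² = 0.1389.
Trying n_f = 2 gives 1/n_i² = 0.1111, i.e. n_i ≈ 3; this pair matches.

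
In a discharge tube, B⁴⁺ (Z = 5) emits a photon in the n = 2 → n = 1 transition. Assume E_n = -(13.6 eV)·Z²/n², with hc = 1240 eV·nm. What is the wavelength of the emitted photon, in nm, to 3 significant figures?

4.86 nm

For Z = 5 the level energies scale as Z², so the effective Rydberg energy is 13.6 × 25 = 340.0 eV.
ΔE = 340.0 × (1/1² − 1/2²) = 340.0 × 0.7500 = 255.0 eV.
λ = hc/ΔE = 1240 / 255.0 = 4.86 nm.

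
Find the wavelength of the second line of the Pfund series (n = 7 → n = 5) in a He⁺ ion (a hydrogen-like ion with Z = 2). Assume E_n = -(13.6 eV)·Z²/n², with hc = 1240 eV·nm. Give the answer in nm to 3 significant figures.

The Pfund series terminates on n_f = 5; the second line has n_i = 5+2 = 7.
ΔE = 54.40 × (1/5² − 1/7²) = 1.066 eV.
λ = 1240 / 1.066 = 1160 nm.

1160 nm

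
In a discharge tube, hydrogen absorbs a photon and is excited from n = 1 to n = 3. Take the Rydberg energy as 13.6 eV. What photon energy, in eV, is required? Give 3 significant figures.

E_3 = −13.60/9 = −1.511 eV and E_1 = −13.60/1 = −13.60 eV.
The photon energy is |E_3 − E_1| = 12.1 eV.

12.1 eV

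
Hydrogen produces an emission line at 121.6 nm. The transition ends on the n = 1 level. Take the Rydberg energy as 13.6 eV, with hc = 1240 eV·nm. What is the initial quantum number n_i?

The photon energy is ΔE = hc/λ = 1240 / 121.6 = 10.20 eV.
With Z = 1, ΔE = 13.60 × (1/n_f² − 1/n_i²), so 1/n_f² − 1/n_i² = 0.7498.
With n_f = 1: 1/n_i² = 1/1 − 0.7498 = 0.2502, so n_i ≈ 2.00.

n_i = 2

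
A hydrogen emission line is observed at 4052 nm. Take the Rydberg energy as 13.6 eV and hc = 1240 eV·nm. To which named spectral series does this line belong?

Brackett

ΔE = 1240/4052 = 0.3060 eV.
This matches 13.6 × (1/4² − 1/5²), so n_f = 4: the Brackett series.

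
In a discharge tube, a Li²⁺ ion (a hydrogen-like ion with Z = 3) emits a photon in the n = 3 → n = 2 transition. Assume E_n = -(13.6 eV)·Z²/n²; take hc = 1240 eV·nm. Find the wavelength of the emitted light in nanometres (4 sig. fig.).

72.94 nm

For Z = 3 the level energies scale as Z², so the effective Rydberg energy is 13.6 × 9 = 122.4 eV.
ΔE = 122.4 × (1/2² − 1/3²) = 122.4 × 0.1389 = 17.00 eV.
λ = hc/ΔE = 1240 / 17.00 = 72.94 nm.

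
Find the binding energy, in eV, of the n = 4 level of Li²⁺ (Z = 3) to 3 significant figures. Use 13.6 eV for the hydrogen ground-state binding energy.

E_n = −13.6 Z²/n² = −122.4/n² eV for Z = 3.
E_4 = −122.4/16 = −7.65 eV, so ionization (to E = 0) requires 7.65 eV.

7.65 eV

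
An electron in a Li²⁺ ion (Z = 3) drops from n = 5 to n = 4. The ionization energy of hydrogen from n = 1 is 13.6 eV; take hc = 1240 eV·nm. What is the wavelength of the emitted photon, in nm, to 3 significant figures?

450 nm

For Z = 3 the level energies scale as Z², so the effective Rydberg energy is 13.6 × 9 = 122.4 eV.
ΔE = 122.4 × (1/4² − 1/5²) = 122.4 × 0.02250 = 2.754 eV.
λ = hc/ΔE = 1240 / 2.754 = 450 nm.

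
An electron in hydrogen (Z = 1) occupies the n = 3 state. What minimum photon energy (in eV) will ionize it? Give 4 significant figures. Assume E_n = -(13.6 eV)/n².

E_3 = −13.60/9 = −1.511 eV, so ionization (to E = 0) requires 1.511 eV.

1.511 eV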